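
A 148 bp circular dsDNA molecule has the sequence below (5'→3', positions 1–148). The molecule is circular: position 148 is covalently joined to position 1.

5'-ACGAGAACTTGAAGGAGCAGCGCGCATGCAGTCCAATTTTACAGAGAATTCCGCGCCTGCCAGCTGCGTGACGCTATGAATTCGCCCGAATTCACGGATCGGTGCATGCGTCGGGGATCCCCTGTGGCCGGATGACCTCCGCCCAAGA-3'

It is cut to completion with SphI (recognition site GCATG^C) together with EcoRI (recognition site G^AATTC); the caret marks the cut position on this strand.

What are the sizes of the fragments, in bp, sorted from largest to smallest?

SphI sites (GCATGC) start at positions 24, 104.
SphI cuts after base 5 of each site (before the last base), so after positions 28, 108.
EcoRI sites (GAATTC) start at positions 46, 78, 88.
EcoRI cuts after the first base of each site, so after positions 46, 78, 88.
Combined cut positions: 28, 46, 78, 88, 108.
Circular molecule, 5 cuts → 5 fragments:
  29–46 → 18 bp
  47–78 → 32 bp
  79–88 → 10 bp
  89–108 → 20 bp
  109–148 then 1–28 → 40 + 28 = 68 bp
Sorted largest to smallest: 68, 32, 20, 18, 10 bp.

68, 32, 20, 18, 10 bp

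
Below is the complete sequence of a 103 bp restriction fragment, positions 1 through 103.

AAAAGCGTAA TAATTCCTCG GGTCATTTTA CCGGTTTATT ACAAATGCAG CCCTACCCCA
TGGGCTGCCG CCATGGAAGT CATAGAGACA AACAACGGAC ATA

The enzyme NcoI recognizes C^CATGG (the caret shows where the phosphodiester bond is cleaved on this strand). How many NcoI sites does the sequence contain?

2

CCATGG occurs starting at positions 58, 71.
NcoI cuts at 2 sites.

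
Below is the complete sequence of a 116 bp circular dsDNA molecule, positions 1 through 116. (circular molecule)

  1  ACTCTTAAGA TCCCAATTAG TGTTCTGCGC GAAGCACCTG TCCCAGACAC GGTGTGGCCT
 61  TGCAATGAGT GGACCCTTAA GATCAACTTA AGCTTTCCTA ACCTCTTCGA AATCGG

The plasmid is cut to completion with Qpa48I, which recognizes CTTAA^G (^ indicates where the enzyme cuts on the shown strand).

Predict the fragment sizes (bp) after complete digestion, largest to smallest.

72, 33, 11 bp

Qpa48I sites (CTTAAG) start at positions 4, 76, 87.
Qpa48I cuts after base 5 of each site (before the last base), so after positions 8, 80, 91.
Circular molecule, 3 cuts → 3 fragments:
  9–80 → 72 bp
  81–91 → 11 bp
  92–116 then 1–8 → 25 + 8 = 33 bp
Sorted largest to smallest: 72, 33, 11 bp.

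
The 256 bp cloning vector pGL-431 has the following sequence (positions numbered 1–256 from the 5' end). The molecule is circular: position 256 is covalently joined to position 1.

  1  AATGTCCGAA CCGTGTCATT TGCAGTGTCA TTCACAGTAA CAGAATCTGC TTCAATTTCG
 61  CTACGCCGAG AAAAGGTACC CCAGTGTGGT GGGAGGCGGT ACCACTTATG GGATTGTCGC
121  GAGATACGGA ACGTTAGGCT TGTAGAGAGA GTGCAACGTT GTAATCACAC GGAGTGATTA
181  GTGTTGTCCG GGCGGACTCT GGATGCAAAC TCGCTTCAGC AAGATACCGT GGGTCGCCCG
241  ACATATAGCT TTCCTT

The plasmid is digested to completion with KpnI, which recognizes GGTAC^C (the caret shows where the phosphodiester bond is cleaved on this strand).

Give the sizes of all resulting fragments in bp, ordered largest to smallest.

233, 23 bp

KpnI sites (GGTACC) start at positions 75, 98.
KpnI cuts after base 5 of each site (before the last base), so after positions 79, 102.
Circular molecule, 2 cuts → 2 fragments:
  80–102 → 23 bp
  103–256 then 1–79 → 154 + 79 = 233 bp
Sorted largest to smallest: 233, 23 bp.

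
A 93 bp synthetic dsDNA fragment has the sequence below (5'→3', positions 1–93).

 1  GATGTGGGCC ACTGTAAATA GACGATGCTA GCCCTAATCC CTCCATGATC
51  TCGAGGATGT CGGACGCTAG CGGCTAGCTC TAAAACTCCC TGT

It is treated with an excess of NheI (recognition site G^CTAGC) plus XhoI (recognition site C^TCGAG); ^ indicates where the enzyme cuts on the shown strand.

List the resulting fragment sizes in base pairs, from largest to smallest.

NheI sites (GCTAGC) start at positions 27, 66, 73.
NheI cuts after the first base of each site, so after positions 27, 66, 73.
The XhoI site (CTCGAG) starts at position 50.
XhoI cuts after the first base of each site, so after position 50.
Combined cut positions: 27, 50, 66, 73.
Linear molecule, 4 cuts → 5 fragments:
  1–27 → 27 bp
  28–50 → 23 bp
  51–66 → 16 bp
  67–73 → 7 bp
  74–93 → 20 bp
Sorted largest to smallest: 27, 23, 20, 16, 7 bp.

27, 23, 20, 16, 7 bp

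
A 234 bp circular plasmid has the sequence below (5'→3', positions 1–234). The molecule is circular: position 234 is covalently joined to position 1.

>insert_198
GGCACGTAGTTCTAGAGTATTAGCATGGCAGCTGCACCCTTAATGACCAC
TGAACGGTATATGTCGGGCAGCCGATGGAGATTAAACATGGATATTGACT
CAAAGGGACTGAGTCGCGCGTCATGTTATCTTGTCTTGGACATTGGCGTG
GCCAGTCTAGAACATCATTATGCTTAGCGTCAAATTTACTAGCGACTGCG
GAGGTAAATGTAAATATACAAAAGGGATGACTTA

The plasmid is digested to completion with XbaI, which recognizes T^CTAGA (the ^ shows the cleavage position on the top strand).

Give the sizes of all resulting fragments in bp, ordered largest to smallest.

XbaI sites (TCTAGA) start at positions 11, 156.
XbaI cuts after the first base of each site, so after positions 11, 156.
Circular molecule, 2 cuts → 2 fragments:
  12–156 → 145 bp
  157–234 then 1–11 → 78 + 11 = 89 bp
Sorted largest to smallest: 145, 89 bp.

145, 89 bp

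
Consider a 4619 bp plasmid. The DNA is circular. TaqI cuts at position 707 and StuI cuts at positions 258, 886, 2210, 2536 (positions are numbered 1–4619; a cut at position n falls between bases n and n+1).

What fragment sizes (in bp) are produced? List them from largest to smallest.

2341, 1324, 449, 326, 179 bp

Combined cut positions (sorted): 258, 707, 886, 2210, 2536.
Circular molecule, 5 cuts → 5 fragments:
  707 − 258 = 449 bp
  886 − 707 = 179 bp
  2210 − 886 = 1324 bp
  2536 − 2210 = 326 bp
  wrap: 4619 − 2536 + 258 = 2341 bp
Sorted largest to smallest: 2341, 1324, 449, 326, 179 bp.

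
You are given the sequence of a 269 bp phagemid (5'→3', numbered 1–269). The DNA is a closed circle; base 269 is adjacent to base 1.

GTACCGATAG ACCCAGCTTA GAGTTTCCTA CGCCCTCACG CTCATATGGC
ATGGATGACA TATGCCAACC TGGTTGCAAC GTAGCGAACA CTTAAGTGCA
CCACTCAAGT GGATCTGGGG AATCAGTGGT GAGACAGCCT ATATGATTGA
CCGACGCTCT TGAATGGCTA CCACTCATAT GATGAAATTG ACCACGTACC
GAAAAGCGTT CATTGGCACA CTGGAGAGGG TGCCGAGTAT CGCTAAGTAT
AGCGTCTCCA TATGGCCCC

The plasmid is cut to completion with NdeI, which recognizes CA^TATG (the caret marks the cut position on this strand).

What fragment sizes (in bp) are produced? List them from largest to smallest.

NdeI sites (CATATG) start at positions 43, 59, 176, 259.
NdeI cuts after base 2 of each site, so after positions 44, 60, 177, 260.
Circular molecule, 4 cuts → 4 fragments:
  45–60 → 16 bp
  61–177 → 117 bp
  178–260 → 83 bp
  261–269 then 1–44 → 9 + 44 = 53 bp
Sorted largest to smallest: 117, 83, 53, 16 bp.

117, 83, 53, 16 bp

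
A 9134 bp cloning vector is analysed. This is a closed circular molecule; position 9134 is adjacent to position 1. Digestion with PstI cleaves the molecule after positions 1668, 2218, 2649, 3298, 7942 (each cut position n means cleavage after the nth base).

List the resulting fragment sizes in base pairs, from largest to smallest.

4644, 2860, 649, 550, 431 bp

Circular molecule, 5 cuts → 5 fragments:
  2218 − 1668 = 550 bp
  2649 − 2218 = 431 bp
  3298 − 2649 = 649 bp
  7942 − 3298 = 4644 bp
  wrap: 9134 − 7942 + 1668 = 2860 bp
Sorted largest to smallest: 4644, 2860, 649, 550, 431 bp.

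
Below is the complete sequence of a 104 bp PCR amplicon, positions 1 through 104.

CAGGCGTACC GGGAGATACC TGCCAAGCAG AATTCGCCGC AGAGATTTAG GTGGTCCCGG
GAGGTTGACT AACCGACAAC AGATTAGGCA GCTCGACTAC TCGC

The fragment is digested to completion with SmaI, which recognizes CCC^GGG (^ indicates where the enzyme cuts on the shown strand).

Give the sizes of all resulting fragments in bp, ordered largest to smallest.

58, 46 bp

The SmaI site (CCCGGG) starts at position 56.
SmaI cuts after base 3 of each site, so after position 58.
Linear molecule, 1 cut → 2 fragments:
  1–58 → 58 bp
  59–104 → 46 bp
Sorted largest to smallest: 58, 46 bp.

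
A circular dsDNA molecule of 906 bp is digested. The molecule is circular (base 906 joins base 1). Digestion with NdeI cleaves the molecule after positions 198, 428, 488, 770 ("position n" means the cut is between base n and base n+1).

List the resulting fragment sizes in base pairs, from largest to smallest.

334, 282, 230, 60 bp

Circular molecule, 4 cuts → 4 fragments:
  428 − 198 = 230 bp
  488 − 428 = 60 bp
  770 − 488 = 282 bp
  wrap: 906 − 770 + 198 = 334 bp
Sorted largest to smallest: 334, 282, 230, 60 bp.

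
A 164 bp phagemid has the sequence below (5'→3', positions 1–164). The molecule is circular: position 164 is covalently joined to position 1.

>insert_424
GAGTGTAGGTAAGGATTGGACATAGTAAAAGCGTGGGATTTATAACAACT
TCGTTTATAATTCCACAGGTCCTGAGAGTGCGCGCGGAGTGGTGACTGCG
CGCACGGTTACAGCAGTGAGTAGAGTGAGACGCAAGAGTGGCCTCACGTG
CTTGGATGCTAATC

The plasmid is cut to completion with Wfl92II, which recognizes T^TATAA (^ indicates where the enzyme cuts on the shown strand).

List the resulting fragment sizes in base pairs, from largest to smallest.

Wfl92II sites (TTATAA) start at positions 40, 55.
Wfl92II cuts after the first base of each site, so after positions 40, 55.
Circular molecule, 2 cuts → 2 fragments:
  41–55 → 15 bp
  56–164 then 1–40 → 109 + 40 = 149 bp
Sorted largest to smallest: 149, 15 bp.

149, 15 bp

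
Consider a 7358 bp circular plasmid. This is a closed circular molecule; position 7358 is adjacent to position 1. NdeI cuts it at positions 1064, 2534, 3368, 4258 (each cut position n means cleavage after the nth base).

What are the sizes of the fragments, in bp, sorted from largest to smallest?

4164, 1470, 890, 834 bp

Circular molecule, 4 cuts → 4 fragments:
  2534 − 1064 = 1470 bp
  3368 − 2534 = 834 bp
  4258 − 3368 = 890 bp
  wrap: 7358 − 4258 + 1064 = 4164 bp
Sorted largest to smallest: 4164, 1470, 890, 834 bp.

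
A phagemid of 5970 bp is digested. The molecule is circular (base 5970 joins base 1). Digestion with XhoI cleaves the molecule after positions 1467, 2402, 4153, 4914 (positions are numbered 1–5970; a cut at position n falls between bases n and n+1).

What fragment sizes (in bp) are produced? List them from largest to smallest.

Circular molecule, 4 cuts → 4 fragments:
  2402 − 1467 = 935 bp
  4153 − 2402 = 1751 bp
  4914 − 4153 = 761 bp
  wrap: 5970 − 4914 + 1467 = 2523 bp
Sorted largest to smallest: 2523, 1751, 935, 761 bp.

2523, 1751, 935, 761 bp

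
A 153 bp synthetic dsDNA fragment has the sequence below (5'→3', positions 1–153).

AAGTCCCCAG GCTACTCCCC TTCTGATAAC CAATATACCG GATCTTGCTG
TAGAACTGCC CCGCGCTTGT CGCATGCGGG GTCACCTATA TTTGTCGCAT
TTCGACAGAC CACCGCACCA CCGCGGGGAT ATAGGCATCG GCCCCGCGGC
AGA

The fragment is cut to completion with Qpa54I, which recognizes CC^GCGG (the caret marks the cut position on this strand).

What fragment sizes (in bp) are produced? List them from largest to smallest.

Qpa54I sites (CCGCGG) start at positions 121, 144.
Qpa54I cuts after base 2 of each site, so after positions 122, 145.
Linear molecule, 2 cuts → 3 fragments:
  1–122 → 122 bp
  123–145 → 23 bp
  146–153 → 8 bp
Sorted largest to smallest: 122, 23, 8 bp.

122, 23, 8 bp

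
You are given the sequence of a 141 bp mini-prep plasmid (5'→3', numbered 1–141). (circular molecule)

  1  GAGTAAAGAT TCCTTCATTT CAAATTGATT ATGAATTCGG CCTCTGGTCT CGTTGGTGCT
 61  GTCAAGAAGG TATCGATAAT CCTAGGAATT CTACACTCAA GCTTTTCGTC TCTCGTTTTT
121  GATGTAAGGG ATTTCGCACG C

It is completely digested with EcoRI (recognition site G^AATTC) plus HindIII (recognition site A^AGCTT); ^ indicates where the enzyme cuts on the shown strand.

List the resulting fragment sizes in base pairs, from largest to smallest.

EcoRI sites (GAATTC) start at positions 33, 86.
EcoRI cuts after the first base of each site, so after positions 33, 86.
The HindIII site (AAGCTT) starts at position 99.
HindIII cuts after the first base of each site, so after position 99.
Combined cut positions: 33, 86, 99.
Circular molecule, 3 cuts → 3 fragments:
  34–86 → 53 bp
  87–99 → 13 bp
  100–141 then 1–33 → 42 + 33 = 75 bp
Sorted largest to smallest: 75, 53, 13 bp.

75, 53, 13 bp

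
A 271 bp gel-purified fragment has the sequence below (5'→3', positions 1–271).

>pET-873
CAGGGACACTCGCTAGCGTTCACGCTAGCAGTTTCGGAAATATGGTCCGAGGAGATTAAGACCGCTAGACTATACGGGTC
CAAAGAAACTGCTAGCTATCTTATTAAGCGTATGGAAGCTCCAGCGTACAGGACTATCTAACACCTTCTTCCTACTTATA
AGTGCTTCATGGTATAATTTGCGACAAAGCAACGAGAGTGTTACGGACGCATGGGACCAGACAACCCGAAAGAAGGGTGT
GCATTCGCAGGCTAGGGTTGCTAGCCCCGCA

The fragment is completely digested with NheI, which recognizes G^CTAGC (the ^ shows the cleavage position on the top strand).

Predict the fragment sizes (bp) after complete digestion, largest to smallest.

NheI sites (GCTAGC) start at positions 12, 24, 91, 260.
NheI cuts after the first base of each site, so after positions 12, 24, 91, 260.
Linear molecule, 4 cuts → 5 fragments:
  1–12 → 12 bp
  13–24 → 12 bp
  25–91 → 67 bp
  92–260 → 169 bp
  261–271 → 11 bp
Sorted largest to smallest: 169, 67, 12, 12, 11 bp.

169, 67, 12, 12, 11 bp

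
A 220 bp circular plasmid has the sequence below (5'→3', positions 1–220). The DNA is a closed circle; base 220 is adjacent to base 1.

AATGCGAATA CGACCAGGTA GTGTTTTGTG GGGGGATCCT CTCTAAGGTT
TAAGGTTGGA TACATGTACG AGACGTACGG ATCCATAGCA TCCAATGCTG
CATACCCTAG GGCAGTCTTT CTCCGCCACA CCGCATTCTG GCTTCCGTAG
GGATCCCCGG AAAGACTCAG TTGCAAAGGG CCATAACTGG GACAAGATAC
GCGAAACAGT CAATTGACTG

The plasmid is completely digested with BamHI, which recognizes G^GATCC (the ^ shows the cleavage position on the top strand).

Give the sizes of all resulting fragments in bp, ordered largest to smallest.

BamHI sites (GGATCC) start at positions 34, 79, 151.
BamHI cuts after the first base of each site, so after positions 34, 79, 151.
Circular molecule, 3 cuts → 3 fragments:
  35–79 → 45 bp
  80–151 → 72 bp
  152–220 then 1–34 → 69 + 34 = 103 bp
Sorted largest to smallest: 103, 72, 45 bp.

103, 72, 45 bp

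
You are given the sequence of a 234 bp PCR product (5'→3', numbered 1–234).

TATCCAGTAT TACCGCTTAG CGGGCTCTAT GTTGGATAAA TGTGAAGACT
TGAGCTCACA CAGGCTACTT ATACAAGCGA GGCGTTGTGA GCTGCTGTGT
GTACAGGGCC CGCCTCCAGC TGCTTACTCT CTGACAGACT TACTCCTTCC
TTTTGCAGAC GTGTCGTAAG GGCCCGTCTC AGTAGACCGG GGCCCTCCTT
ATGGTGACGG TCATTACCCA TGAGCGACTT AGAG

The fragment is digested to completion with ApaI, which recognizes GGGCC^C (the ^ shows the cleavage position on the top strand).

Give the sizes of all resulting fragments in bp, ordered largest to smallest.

110, 64, 40, 20 bp

ApaI sites (GGGCCC) start at positions 106, 170, 190.
ApaI cuts after base 5 of each site (before the last base), so after positions 110, 174, 194.
Linear molecule, 3 cuts → 4 fragments:
  1–110 → 110 bp
  111–174 → 64 bp
  175–194 → 20 bp
  195–234 → 40 bp
Sorted largest to smallest: 110, 64, 40, 20 bp.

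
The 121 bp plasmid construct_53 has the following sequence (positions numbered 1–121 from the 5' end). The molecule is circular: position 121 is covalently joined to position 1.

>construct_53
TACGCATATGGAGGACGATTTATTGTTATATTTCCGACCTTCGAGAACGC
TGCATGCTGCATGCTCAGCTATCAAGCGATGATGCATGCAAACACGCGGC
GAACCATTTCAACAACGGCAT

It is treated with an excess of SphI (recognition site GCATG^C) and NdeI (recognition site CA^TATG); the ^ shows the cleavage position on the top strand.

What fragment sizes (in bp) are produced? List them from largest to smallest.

50, 39, 25, 7 bp

SphI sites (GCATGC) start at positions 52, 59, 84.
SphI cuts after base 5 of each site (before the last base), so after positions 56, 63, 88.
The NdeI site (CATATG) starts at position 5.
NdeI cuts after base 2 of each site, so after position 6.
Combined cut positions: 6, 56, 63, 88.
Circular molecule, 4 cuts → 4 fragments:
  7–56 → 50 bp
  57–63 → 7 bp
  64–88 → 25 bp
  89–121 then 1–6 → 33 + 6 = 39 bp
Sorted largest to smallest: 50, 39, 25, 7 bp.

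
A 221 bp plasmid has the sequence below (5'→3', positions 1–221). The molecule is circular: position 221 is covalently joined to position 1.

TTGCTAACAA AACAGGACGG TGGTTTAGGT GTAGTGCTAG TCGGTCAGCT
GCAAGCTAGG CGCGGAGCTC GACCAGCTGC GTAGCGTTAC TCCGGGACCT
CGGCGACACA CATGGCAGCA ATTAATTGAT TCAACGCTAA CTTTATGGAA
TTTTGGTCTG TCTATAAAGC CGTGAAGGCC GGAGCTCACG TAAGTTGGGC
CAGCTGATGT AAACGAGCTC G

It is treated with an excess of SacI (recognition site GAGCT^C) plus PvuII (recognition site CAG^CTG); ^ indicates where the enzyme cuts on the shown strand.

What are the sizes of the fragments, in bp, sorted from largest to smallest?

SacI sites (GAGCTC) start at positions 65, 182, 215.
SacI cuts after base 5 of each site (before the last base), so after positions 69, 186, 219.
PvuII sites (CAGCTG) start at positions 46, 74, 201.
PvuII cuts after base 3 of each site, so after positions 48, 76, 203.
Combined cut positions: 48, 69, 76, 186, 203, 219.
Circular molecule, 6 cuts → 6 fragments:
  49–69 → 21 bp
  70–76 → 7 bp
  77–186 → 110 bp
  187–203 → 17 bp
  204–219 → 16 bp
  220–221 then 1–48 → 2 + 48 = 50 bp
Sorted largest to smallest: 110, 50, 21, 17, 16, 7 bp.

110, 50, 21, 17, 16, 7 bp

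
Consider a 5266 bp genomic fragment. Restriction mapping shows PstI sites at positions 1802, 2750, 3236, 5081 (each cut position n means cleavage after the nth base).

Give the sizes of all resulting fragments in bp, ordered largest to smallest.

Linear molecule, 4 cuts → 5 fragments:
  1802 − 0 = 1802 bp
  2750 − 1802 = 948 bp
  3236 − 2750 = 486 bp
  5081 − 3236 = 1845 bp
  5266 − 5081 = 185 bp
Sorted largest to smallest: 1845, 1802, 948, 486, 185 bp.

1845, 1802, 948, 486, 185 bp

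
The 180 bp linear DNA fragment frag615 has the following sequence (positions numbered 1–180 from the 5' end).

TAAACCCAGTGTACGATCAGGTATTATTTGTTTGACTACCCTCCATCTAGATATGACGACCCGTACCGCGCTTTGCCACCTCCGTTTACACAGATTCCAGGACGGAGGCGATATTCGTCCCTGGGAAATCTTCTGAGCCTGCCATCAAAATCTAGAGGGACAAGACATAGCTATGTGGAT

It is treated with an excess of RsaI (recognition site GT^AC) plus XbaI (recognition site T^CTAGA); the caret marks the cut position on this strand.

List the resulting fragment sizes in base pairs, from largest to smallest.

87, 34, 29, 18, 12 bp

RsaI sites (GTAC) start at positions 11, 63.
RsaI cuts after base 2 of each site, so after positions 12, 64.
XbaI sites (TCTAGA) start at positions 46, 151.
XbaI cuts after the first base of each site, so after positions 46, 151.
Combined cut positions: 12, 46, 64, 151.
Linear molecule, 4 cuts → 5 fragments:
  1–12 → 12 bp
  13–46 → 34 bp
  47–64 → 18 bp
  65–151 → 87 bp
  152–180 → 29 bp
Sorted largest to smallest: 87, 34, 29, 18, 12 bp.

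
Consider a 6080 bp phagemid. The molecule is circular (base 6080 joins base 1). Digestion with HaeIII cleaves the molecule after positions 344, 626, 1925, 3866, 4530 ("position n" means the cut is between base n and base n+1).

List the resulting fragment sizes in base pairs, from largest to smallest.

Circular molecule, 5 cuts → 5 fragments:
  626 − 344 = 282 bp
  1925 − 626 = 1299 bp
  3866 − 1925 = 1941 bp
  4530 − 3866 = 664 bp
  wrap: 6080 − 4530 + 344 = 1894 bp
Sorted largest to smallest: 1941, 1894, 1299, 664, 282 bp.

1941, 1894, 1299, 664, 282 bp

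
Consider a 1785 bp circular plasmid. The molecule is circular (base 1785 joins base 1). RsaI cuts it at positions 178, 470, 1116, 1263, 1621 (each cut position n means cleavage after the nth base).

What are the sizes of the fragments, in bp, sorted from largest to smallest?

646, 358, 342, 292, 147 bp

Circular molecule, 5 cuts → 5 fragments:
  470 − 178 = 292 bp
  1116 − 470 = 646 bp
  1263 − 1116 = 147 bp
  1621 − 1263 = 358 bp
  wrap: 1785 − 1621 + 178 = 342 bp
Sorted largest to smallest: 646, 358, 342, 292, 147 bp.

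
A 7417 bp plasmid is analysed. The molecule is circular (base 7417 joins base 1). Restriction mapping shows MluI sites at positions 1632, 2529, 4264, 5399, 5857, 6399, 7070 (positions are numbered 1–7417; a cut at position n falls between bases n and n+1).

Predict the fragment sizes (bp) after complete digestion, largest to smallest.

1979, 1735, 1135, 897, 671, 542, 458 bp

Circular molecule, 7 cuts → 7 fragments:
  2529 − 1632 = 897 bp
  4264 − 2529 = 1735 bp
  5399 − 4264 = 1135 bp
  5857 − 5399 = 458 bp
  6399 − 5857 = 542 bp
  7070 − 6399 = 671 bp
  wrap: 7417 − 7070 + 1632 = 1979 bp
Sorted largest to smallest: 1979, 1735, 1135, 897, 671, 542, 458 bp.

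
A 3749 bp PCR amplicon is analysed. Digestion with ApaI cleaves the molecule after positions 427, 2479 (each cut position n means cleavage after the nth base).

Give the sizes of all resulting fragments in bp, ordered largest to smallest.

Linear molecule, 2 cuts → 3 fragments:
  427 − 0 = 427 bp
  2479 − 427 = 2052 bp
  3749 − 2479 = 1270 bp
Sorted largest to smallest: 2052, 1270, 427 bp.

2052, 1270, 427 bp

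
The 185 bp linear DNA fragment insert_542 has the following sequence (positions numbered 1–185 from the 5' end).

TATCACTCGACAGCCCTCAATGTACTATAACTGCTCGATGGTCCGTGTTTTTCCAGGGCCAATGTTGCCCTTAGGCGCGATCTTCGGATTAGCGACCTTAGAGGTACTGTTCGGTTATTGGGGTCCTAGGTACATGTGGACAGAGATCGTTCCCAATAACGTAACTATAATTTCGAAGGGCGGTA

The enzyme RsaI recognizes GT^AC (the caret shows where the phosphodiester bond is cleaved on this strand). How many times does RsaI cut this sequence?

GTAC occurs starting at positions 22, 104, 130.
RsaI cuts at 3 sites.

3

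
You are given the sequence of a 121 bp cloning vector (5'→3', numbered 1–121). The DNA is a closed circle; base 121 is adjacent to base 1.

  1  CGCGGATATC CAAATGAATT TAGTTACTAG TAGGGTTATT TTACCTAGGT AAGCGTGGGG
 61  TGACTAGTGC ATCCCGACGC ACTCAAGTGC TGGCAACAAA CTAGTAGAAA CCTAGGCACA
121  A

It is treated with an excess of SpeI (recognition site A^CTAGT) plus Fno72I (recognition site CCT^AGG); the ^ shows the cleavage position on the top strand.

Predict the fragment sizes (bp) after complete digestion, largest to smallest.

SpeI sites (ACTAGT) start at positions 26, 63, 100.
SpeI cuts after the first base of each site, so after positions 26, 63, 100.
Fno72I sites (CCTAGG) start at positions 44, 111.
Fno72I cuts after base 3 of each site, so after positions 46, 113.
Combined cut positions: 26, 46, 63, 100, 113.
Circular molecule, 5 cuts → 5 fragments:
  27–46 → 20 bp
  47–63 → 17 bp
  64–100 → 37 bp
  101–113 → 13 bp
  114–121 then 1–26 → 8 + 26 = 34 bp
Sorted largest to smallest: 37, 34, 20, 17, 13 bp.

37, 34, 20, 17, 13 bp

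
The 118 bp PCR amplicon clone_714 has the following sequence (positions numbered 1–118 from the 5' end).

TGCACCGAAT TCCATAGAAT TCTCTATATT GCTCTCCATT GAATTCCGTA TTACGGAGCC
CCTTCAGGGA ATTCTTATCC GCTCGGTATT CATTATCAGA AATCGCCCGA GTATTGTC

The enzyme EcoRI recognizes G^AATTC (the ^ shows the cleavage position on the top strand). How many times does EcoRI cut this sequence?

4

GAATTC occurs starting at positions 7, 17, 41, 69.
EcoRI cuts at 4 sites.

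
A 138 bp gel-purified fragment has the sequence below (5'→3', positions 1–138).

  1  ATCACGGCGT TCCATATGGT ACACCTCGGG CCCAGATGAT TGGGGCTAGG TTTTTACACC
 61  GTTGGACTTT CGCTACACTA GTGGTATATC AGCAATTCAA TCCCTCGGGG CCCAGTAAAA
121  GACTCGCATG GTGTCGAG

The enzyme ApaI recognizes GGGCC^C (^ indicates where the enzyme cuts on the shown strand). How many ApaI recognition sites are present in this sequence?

2

GGGCCC occurs starting at positions 28, 108.
ApaI cuts at 2 sites.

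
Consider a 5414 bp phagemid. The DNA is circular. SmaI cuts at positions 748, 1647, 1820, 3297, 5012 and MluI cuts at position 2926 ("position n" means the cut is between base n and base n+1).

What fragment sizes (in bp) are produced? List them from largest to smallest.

Combined cut positions (sorted): 748, 1647, 1820, 2926, 3297, 5012.
Circular molecule, 6 cuts → 6 fragments:
  1647 − 748 = 899 bp
  1820 − 1647 = 173 bp
  2926 − 1820 = 1106 bp
  3297 − 2926 = 371 bp
  5012 − 3297 = 1715 bp
  wrap: 5414 − 5012 + 748 = 1150 bp
Sorted largest to smallest: 1715, 1150, 1106, 899, 371, 173 bp.

1715, 1150, 1106, 899, 371, 173 bp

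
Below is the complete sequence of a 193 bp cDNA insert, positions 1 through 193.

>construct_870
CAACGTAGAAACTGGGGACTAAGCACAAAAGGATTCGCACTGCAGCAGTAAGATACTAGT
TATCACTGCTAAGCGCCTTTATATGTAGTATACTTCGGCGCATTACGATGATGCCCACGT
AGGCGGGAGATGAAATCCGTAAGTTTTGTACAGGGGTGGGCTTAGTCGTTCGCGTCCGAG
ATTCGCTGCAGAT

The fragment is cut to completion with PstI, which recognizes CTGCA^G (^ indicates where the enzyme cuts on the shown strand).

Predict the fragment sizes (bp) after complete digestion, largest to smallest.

146, 44, 3 bp

PstI sites (CTGCAG) start at positions 40, 186.
PstI cuts after base 5 of each site (before the last base), so after positions 44, 190.
Linear molecule, 2 cuts → 3 fragments:
  1–44 → 44 bp
  45–190 → 146 bp
  191–193 → 3 bp
Sorted largest to smallest: 146, 44, 3 bp.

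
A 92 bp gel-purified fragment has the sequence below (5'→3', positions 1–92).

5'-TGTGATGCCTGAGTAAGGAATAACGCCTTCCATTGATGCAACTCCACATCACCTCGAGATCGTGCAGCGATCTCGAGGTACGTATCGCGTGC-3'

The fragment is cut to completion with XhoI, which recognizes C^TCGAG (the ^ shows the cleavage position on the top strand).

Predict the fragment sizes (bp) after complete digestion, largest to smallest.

XhoI sites (CTCGAG) start at positions 53, 72.
XhoI cuts after the first base of each site, so after positions 53, 72.
Linear molecule, 2 cuts → 3 fragments:
  1–53 → 53 bp
  54–72 → 19 bp
  73–92 → 20 bp
Sorted largest to smallest: 53, 20, 19 bp.

53, 20, 19 bp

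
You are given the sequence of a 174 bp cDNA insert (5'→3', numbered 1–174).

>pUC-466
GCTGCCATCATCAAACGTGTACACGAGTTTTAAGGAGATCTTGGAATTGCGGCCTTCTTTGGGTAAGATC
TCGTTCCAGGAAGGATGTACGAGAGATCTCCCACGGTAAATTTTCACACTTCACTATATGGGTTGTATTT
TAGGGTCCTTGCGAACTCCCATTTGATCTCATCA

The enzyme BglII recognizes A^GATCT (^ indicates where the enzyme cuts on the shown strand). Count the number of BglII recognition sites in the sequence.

3

AGATCT occurs starting at positions 36, 66, 94.
BglII cuts at 3 sites.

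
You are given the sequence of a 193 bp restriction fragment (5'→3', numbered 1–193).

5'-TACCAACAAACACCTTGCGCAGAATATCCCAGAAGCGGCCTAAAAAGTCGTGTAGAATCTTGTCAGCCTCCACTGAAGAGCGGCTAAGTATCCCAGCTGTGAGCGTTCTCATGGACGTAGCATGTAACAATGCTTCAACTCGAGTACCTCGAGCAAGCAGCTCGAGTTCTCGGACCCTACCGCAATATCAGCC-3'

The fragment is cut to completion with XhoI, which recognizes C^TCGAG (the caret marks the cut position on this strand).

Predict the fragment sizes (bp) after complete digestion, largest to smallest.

139, 32, 13, 9 bp

XhoI sites (CTCGAG) start at positions 139, 148, 161.
XhoI cuts after the first base of each site, so after positions 139, 148, 161.
Linear molecule, 3 cuts → 4 fragments:
  1–139 → 139 bp
  140–148 → 9 bp
  149–161 → 13 bp
  162–193 → 32 bp
Sorted largest to smallest: 139, 32, 13, 9 bp.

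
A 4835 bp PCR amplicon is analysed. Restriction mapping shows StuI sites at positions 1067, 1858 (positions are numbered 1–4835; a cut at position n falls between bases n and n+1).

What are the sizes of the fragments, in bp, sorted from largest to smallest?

2977, 1067, 791 bp

Linear molecule, 2 cuts → 3 fragments:
  1067 − 0 = 1067 bp
  1858 − 1067 = 791 bp
  4835 − 1858 = 2977 bp
Sorted largest to smallest: 2977, 1067, 791 bp.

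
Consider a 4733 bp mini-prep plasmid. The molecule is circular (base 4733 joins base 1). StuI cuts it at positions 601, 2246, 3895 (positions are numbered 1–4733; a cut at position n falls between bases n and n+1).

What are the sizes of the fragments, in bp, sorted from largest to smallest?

1649, 1645, 1439 bp

Circular molecule, 3 cuts → 3 fragments:
  2246 − 601 = 1645 bp
  3895 − 2246 = 1649 bp
  wrap: 4733 − 3895 + 601 = 1439 bp
Sorted largest to smallest: 1649, 1645, 1439 bp.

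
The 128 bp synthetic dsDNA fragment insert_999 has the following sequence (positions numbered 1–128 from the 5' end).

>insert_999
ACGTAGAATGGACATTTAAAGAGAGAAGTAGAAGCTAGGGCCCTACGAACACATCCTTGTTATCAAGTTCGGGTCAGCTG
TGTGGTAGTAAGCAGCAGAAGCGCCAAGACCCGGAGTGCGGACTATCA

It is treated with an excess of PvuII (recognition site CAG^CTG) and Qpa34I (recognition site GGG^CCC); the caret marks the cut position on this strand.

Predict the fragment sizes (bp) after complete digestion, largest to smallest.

51, 40, 37 bp

The PvuII site (CAGCTG) starts at position 75.
PvuII cuts after base 3 of each site, so after position 77.
The Qpa34I site (GGGCCC) starts at position 38.
Qpa34I cuts after base 3 of each site, so after position 40.
Combined cut positions: 40, 77.
Linear molecule, 2 cuts → 3 fragments:
  1–40 → 40 bp
  41–77 → 37 bp
  78–128 → 51 bp
Sorted largest to smallest: 51, 40, 37 bp.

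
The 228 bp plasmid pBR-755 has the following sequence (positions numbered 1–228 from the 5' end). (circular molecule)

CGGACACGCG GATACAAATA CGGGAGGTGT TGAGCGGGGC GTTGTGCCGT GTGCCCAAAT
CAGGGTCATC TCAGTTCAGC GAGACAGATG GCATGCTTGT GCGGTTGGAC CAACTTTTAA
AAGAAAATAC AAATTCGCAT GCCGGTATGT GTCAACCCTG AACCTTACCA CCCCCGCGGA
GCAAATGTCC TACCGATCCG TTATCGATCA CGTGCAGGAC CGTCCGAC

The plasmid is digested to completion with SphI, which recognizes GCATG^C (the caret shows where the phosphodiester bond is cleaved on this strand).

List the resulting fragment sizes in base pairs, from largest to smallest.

182, 46 bp

SphI sites (GCATGC) start at positions 91, 137.
SphI cuts after base 5 of each site (before the last base), so after positions 95, 141.
Circular molecule, 2 cuts → 2 fragments:
  96–141 → 46 bp
  142–228 then 1–95 → 87 + 95 = 182 bp
Sorted largest to smallest: 182, 46 bp.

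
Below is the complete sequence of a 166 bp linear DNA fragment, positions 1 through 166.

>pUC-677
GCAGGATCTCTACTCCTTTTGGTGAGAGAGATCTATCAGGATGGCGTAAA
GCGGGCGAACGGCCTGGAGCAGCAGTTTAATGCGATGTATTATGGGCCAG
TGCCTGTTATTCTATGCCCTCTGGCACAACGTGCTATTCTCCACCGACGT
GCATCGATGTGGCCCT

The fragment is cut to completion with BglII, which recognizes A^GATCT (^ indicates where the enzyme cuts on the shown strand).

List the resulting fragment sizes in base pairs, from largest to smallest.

137, 29 bp

The BglII site (AGATCT) starts at position 29.
BglII cuts after the first base of each site, so after position 29.
Linear molecule, 1 cut → 2 fragments:
  1–29 → 29 bp
  30–166 → 137 bp
Sorted largest to smallest: 137, 29 bp.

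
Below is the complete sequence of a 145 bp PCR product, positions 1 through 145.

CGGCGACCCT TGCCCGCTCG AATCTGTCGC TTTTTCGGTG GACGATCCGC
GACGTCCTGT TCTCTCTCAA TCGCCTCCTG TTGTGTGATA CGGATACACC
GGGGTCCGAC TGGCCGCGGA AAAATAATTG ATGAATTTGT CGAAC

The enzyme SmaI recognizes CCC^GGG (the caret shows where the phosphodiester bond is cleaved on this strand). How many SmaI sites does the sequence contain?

0

No occurrence of CCCGGG is present in the sequence.
SmaI does not cut: 0 sites.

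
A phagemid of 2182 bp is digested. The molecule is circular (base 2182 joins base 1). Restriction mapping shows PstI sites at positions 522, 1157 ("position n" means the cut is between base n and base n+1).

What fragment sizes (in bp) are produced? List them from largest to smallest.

Circular molecule, 2 cuts → 2 fragments:
  1157 − 522 = 635 bp
  wrap: 2182 − 1157 + 522 = 1547 bp
Sorted largest to smallest: 1547, 635 bp.

1547, 635 bp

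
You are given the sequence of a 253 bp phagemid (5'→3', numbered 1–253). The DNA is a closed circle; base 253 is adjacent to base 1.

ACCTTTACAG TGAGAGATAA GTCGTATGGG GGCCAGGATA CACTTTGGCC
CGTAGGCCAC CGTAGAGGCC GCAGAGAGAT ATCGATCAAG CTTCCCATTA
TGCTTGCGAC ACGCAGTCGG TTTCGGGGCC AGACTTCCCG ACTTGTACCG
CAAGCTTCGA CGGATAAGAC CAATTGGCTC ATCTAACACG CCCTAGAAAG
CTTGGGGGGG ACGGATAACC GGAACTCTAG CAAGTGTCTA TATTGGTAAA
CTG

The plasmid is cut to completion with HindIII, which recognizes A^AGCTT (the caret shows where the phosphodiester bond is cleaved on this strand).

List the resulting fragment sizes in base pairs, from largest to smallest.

HindIII sites (AAGCTT) start at positions 88, 152, 198.
HindIII cuts after the first base of each site, so after positions 88, 152, 198.
Circular molecule, 3 cuts → 3 fragments:
  89–152 → 64 bp
  153–198 → 46 bp
  199–253 then 1–88 → 55 + 88 = 143 bp
Sorted largest to smallest: 143, 64, 46 bp.

143, 64, 46 bp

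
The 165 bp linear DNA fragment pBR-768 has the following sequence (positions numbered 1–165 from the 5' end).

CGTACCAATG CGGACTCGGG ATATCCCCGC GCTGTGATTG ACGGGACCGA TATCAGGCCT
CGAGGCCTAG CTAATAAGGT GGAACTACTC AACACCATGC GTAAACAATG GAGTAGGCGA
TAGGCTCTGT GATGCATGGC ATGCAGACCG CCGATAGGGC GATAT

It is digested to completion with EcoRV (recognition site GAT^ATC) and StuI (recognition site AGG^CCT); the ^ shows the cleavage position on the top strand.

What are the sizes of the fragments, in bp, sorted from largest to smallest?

EcoRV sites (GATATC) start at positions 20, 49.
EcoRV cuts after base 3 of each site, so after positions 22, 51.
StuI sites (AGGCCT) start at positions 55, 63.
StuI cuts after base 3 of each site, so after positions 57, 65.
Combined cut positions: 22, 51, 57, 65.
Linear molecule, 4 cuts → 5 fragments:
  1–22 → 22 bp
  23–51 → 29 bp
  52–57 → 6 bp
  58–65 → 8 bp
  66–165 → 100 bp
Sorted largest to smallest: 100, 29, 22, 8, 6 bp.

100, 29, 22, 8, 6 bp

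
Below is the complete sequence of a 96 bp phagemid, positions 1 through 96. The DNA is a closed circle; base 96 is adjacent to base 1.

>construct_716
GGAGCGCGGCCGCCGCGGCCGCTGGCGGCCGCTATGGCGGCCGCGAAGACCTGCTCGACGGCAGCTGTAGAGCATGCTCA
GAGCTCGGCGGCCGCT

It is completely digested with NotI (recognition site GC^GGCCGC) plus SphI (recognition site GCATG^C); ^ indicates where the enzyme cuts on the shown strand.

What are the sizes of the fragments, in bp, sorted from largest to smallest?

NotI sites (GCGGCCGC) start at positions 6, 15, 25, 37, 88.
NotI cuts after base 2 of each site, so after positions 7, 16, 26, 38, 89.
The SphI site (GCATGC) starts at position 72.
SphI cuts after base 5 of each site (before the last base), so after position 76.
Combined cut positions: 7, 16, 26, 38, 76, 89.
Circular molecule, 6 cuts → 6 fragments:
  8–16 → 9 bp
  17–26 → 10 bp
  27–38 → 12 bp
  39–76 → 38 bp
  77–89 → 13 bp
  90–96 then 1–7 → 7 + 7 = 14 bp
Sorted largest to smallest: 38, 14, 13, 12, 10, 9 bp.

38, 14, 13, 12, 10, 9 bp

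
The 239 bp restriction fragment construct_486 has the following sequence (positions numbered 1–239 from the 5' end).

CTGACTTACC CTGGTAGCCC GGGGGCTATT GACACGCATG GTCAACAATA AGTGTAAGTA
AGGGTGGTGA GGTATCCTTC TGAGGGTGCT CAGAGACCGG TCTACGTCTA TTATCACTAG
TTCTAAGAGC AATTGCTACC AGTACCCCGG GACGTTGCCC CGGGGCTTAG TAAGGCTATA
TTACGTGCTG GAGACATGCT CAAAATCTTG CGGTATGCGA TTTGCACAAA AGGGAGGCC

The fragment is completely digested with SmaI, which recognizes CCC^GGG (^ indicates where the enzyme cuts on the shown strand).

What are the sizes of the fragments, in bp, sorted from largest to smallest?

SmaI sites (CCCGGG) start at positions 18, 146, 159.
SmaI cuts after base 3 of each site, so after positions 20, 148, 161.
Linear molecule, 3 cuts → 4 fragments:
  1–20 → 20 bp
  21–148 → 128 bp
  149–161 → 13 bp
  162–239 → 78 bp
Sorted largest to smallest: 128, 78, 20, 13 bp.

128, 78, 20, 13 bp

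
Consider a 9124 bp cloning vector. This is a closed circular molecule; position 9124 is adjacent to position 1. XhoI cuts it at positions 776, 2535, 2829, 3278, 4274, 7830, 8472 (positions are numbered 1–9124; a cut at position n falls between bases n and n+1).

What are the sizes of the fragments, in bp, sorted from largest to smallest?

Circular molecule, 7 cuts → 7 fragments:
  2535 − 776 = 1759 bp
  2829 − 2535 = 294 bp
  3278 − 2829 = 449 bp
  4274 − 3278 = 996 bp
  7830 − 4274 = 3556 bp
  8472 − 7830 = 642 bp
  wrap: 9124 − 8472 + 776 = 1428 bp
Sorted largest to smallest: 3556, 1759, 1428, 996, 642, 449, 294 bp.

3556, 1759, 1428, 996, 642, 449, 294 bp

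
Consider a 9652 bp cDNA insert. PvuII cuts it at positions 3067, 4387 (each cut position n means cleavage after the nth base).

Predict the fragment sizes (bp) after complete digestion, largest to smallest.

Linear molecule, 2 cuts → 3 fragments:
  3067 − 0 = 3067 bp
  4387 − 3067 = 1320 bp
  9652 − 4387 = 5265 bp
Sorted largest to smallest: 5265, 3067, 1320 bp.

5265, 3067, 1320 bp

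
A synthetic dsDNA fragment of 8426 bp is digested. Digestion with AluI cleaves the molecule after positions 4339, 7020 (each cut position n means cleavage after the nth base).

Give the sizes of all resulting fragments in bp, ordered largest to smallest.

4339, 2681, 1406 bp

Linear molecule, 2 cuts → 3 fragments:
  4339 − 0 = 4339 bp
  7020 − 4339 = 2681 bp
  8426 − 7020 = 1406 bp
Sorted largest to smallest: 4339, 2681, 1406 bp.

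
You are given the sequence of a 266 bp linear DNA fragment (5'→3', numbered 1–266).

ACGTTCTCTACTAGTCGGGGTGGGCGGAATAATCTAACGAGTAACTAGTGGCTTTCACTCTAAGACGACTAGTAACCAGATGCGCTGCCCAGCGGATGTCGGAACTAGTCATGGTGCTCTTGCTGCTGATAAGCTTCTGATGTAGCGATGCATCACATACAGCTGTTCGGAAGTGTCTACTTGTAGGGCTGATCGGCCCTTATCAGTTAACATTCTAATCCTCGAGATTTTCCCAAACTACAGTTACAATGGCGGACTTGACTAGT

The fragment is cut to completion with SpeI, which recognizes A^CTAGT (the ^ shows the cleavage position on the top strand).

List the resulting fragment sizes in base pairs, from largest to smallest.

157, 36, 34, 24, 10, 5 bp

SpeI sites (ACTAGT) start at positions 10, 44, 68, 104, 261.
SpeI cuts after the first base of each site, so after positions 10, 44, 68, 104, 261.
Linear molecule, 5 cuts → 6 fragments:
  1–10 → 10 bp
  11–44 → 34 bp
  45–68 → 24 bp
  69–104 → 36 bp
  105–261 → 157 bp
  262–266 → 5 bp
Sorted largest to smallest: 157, 36, 34, 24, 10, 5 bp.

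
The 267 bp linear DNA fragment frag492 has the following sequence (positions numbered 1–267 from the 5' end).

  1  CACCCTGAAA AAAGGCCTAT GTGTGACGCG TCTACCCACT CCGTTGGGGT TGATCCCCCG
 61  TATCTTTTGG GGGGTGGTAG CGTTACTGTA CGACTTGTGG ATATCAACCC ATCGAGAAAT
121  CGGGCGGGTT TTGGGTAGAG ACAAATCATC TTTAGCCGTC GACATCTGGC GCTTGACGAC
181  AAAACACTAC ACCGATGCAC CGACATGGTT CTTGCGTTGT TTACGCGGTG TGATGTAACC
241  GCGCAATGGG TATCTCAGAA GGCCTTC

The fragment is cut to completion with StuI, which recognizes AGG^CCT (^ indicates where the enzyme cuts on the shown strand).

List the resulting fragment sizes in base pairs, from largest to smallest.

StuI sites (AGGCCT) start at positions 13, 260.
StuI cuts after base 3 of each site, so after positions 15, 262.
Linear molecule, 2 cuts → 3 fragments:
  1–15 → 15 bp
  16–262 → 247 bp
  263–267 → 5 bp
Sorted largest to smallest: 247, 15, 5 bp.

247, 15, 5 bp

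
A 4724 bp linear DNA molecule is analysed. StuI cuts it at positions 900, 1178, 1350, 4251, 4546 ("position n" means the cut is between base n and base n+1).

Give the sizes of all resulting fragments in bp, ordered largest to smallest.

2901, 900, 295, 278, 178, 172 bp

Linear molecule, 5 cuts → 6 fragments:
  900 − 0 = 900 bp
  1178 − 900 = 278 bp
  1350 − 1178 = 172 bp
  4251 − 1350 = 2901 bp
  4546 − 4251 = 295 bp
  4724 − 4546 = 178 bp
Sorted largest to smallest: 2901, 900, 295, 278, 178, 172 bp.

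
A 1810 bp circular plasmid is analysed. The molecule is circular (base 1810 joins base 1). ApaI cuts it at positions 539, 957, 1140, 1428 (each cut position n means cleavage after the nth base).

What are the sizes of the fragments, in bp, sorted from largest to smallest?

Circular molecule, 4 cuts → 4 fragments:
  957 − 539 = 418 bp
  1140 − 957 = 183 bp
  1428 − 1140 = 288 bp
  wrap: 1810 − 1428 + 539 = 921 bp
Sorted largest to smallest: 921, 418, 288, 183 bp.

921, 418, 288, 183 bp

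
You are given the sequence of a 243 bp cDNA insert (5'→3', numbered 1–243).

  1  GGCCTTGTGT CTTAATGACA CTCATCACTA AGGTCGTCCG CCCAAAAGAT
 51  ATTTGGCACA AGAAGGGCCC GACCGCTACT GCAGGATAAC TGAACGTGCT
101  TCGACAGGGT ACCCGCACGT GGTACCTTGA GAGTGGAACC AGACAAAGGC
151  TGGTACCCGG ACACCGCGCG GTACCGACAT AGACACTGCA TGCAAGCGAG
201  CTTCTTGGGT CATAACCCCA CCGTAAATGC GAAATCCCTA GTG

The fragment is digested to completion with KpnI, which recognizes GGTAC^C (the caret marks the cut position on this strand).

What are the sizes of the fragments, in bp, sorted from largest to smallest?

112, 69, 31, 18, 13 bp

KpnI sites (GGTACC) start at positions 108, 121, 152, 170.
KpnI cuts after base 5 of each site (before the last base), so after positions 112, 125, 156, 174.
Linear molecule, 4 cuts → 5 fragments:
  1–112 → 112 bp
  113–125 → 13 bp
  126–156 → 31 bp
  157–174 → 18 bp
  175–243 → 69 bp
Sorted largest to smallest: 112, 69, 31, 18, 13 bp.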